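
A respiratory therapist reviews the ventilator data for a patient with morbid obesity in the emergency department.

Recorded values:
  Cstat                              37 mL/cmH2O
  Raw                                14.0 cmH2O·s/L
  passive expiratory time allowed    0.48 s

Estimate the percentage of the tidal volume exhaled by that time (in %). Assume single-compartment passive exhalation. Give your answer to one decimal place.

τ = R × C = 14.0 × 37 mL/cmH2O = 14.0 × 0.037 L/cmH2O = 0.518 s.
Passive exhalation: V(t)/V₀ = e^(−t/τ) = e^(−0.48/0.518) = 0.3959.
Fraction exhaled = 1 − 0.3959 = 0.6041 → 60.41%.

60.4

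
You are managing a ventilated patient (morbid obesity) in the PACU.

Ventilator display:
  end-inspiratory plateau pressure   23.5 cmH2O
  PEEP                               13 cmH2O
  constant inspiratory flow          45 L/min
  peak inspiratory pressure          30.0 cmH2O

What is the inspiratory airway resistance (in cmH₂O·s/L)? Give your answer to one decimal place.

8.7

Flow: 45 L/min ÷ 60 = 0.75 L/s.
Raw = (PIP − Pplat) / flow = (30.0 − 23.5) / 0.75 = 6.5 / 0.75 = 8.667 cmH2O·s/L.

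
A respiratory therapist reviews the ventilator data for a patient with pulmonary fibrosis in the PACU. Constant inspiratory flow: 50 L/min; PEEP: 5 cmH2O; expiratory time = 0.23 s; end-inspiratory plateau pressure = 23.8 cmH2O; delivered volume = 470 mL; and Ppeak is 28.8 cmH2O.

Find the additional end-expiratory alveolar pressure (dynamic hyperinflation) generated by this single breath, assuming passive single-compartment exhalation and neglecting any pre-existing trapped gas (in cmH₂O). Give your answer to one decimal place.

Flow: 50 L/min ÷ 60 = 0.8333 L/s.
R = (PIP − Pplat)/V̇ = (28.8 − 23.8) / 0.8333 = 5.0/0.8333 = 6.0 cmH2O·s/L.
C = Vt/(Pplat − PEEP) = 470.0 / (23.8 − 5) = 470.0/18.8 = 25.0 mL/cmH2O.
τ = R × C = 6.0 × 0.025 L/cmH2O = 0.15 s.
Fraction remaining = e^(−Te/τ) = e^(−0.23/0.15) = 0.2158; trapped volume = 470.0 × 0.2158 = 101.43 mL.
Additional alveolar pressure from trapping ≈ V_trapped / C = 101.43 / 25.0 = 4.057 cmH2O.

4.1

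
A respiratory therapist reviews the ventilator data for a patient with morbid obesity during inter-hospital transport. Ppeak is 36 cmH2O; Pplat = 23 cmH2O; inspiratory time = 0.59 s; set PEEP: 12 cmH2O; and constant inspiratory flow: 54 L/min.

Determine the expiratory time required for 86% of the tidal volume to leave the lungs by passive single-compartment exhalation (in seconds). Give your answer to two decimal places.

1.37

Flow: 54 L/min ÷ 60 = 0.9 L/s.
Vt = flow × Ti = 0.9 L/s × 0.59 s × 1000 mL/L = 531.0 mL.
R = (PIP − Pplat)/V̇ = (36 − 23) / 0.9 = 13.0/0.9 = 14.444 cmH2O·s/L.
C = Vt/(Pplat − PEEP) = 531.0 / (23 − 12) = 531.0/11.0 = 48.273 mL/cmH2O.
τ = R × C = 14.444 × 0.04827 L/cmH2O = 0.6972 s.
t = −τ·ln(1 − 0.86) = −0.6972·ln(0.14) = 1.371 s.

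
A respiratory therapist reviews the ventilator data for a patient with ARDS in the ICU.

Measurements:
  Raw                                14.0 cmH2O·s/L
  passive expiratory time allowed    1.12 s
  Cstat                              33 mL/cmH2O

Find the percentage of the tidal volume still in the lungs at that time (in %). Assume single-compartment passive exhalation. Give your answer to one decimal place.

8.9

τ = R × C = 14.0 × 33 mL/cmH2O = 14.0 × 0.033 L/cmH2O = 0.462 s.
Passive exhalation: V(t)/V₀ = e^(−t/τ) = e^(−1.12/0.462) = 0.08855.
Fraction remaining = 0.08855 → 8.855%.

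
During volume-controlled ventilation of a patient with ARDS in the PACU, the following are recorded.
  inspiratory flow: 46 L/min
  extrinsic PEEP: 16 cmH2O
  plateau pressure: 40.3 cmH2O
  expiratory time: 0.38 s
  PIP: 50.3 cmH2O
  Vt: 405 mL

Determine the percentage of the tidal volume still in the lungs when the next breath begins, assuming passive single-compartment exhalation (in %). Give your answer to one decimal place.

Flow: 46 L/min ÷ 60 = 0.7667 L/s.
R = (PIP − Pplat)/V̇ = (50.3 − 40.3) / 0.7667 = 10.0/0.7667 = 13.043 cmH2O·s/L.
C = Vt/(Pplat − PEEP) = 405.0 / (40.3 − 16) = 405.0/24.3 = 16.667 mL/cmH2O.
τ = R × C = 13.043 × 0.01667 L/cmH2O = 0.2174 s.
Fraction remaining at end-expiration = e^(−Te/τ) = e^(−0.38/0.2174) = 0.1741 → 17.41%.

17.4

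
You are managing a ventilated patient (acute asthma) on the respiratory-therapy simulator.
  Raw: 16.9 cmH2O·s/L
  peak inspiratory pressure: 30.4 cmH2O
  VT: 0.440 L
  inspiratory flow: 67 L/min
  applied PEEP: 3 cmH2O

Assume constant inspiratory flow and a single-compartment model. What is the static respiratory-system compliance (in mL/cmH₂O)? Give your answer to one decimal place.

Flow: 67 L/min ÷ 60 = 1.1167 L/s.
Equation of motion (constant flow): PIP = Vt/C + R·V̇ + PEEP.
Vt/C = PIP − R·V̇ − PEEP = 30.4 − 16.9×1.1167 − 3 = 30.4 − 18.872 − 3 = 8.528 cmH2O.
C = Vt / 8.528 = 440 / 8.528 = 51.595 mL/cmH2O.

51.6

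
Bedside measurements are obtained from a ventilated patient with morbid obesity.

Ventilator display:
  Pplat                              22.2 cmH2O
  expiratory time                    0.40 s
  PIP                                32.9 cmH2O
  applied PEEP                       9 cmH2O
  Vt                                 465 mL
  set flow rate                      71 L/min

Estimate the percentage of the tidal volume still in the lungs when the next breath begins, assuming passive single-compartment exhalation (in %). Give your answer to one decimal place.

Flow: 71 L/min ÷ 60 = 1.1833 L/s.
R = (PIP − Pplat)/V̇ = (32.9 − 22.2) / 1.1833 = 10.7/1.1833 = 9.043 cmH2O·s/L.
C = Vt/(Pplat − PEEP) = 465.0 / (22.2 − 9) = 465.0/13.2 = 35.227 mL/cmH2O.
τ = R × C = 9.043 × 0.03523 L/cmH2O = 0.3186 s.
Fraction remaining at end-expiration = e^(−Te/τ) = e^(−0.40/0.3186) = 0.2849 → 28.49%.

28.5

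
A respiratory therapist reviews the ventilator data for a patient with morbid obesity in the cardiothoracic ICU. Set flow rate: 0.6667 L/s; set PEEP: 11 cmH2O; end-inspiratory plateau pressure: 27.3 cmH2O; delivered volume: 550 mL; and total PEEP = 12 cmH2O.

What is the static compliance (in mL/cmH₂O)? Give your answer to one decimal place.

35.9

End-expiratory occlusion gives total PEEP = 12 cmH2O (intrinsic PEEP = 12 − 11 = 1). Use total PEEP for the elastic gradient.
Cstat = Vt / (Pplat − PEEPtotal) = 550 / (27.3 − 12) = 550 / 15.3 = 35.948 mL/cmH2O.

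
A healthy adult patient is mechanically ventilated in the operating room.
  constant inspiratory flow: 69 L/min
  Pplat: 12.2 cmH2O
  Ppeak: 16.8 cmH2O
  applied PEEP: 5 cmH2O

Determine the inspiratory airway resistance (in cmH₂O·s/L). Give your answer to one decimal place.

4.0

Flow: 69 L/min ÷ 60 = 1.15 L/s.
Raw = (PIP − Pplat) / flow = (16.8 − 12.2) / 1.15 = 4.6 / 1.15 = 4.0 cmH2O·s/L.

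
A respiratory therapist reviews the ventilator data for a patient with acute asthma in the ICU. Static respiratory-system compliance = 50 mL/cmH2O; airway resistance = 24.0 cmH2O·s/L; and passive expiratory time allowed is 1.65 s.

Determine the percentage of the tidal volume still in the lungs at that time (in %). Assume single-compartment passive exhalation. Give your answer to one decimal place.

25.3

τ = R × C = 24.0 × 50 mL/cmH2O = 24.0 × 0.050 L/cmH2O = 1.2 s.
Passive exhalation: V(t)/V₀ = e^(−t/τ) = e^(−1.65/1.2) = 0.2528.
Fraction remaining = 0.2528 → 25.28%.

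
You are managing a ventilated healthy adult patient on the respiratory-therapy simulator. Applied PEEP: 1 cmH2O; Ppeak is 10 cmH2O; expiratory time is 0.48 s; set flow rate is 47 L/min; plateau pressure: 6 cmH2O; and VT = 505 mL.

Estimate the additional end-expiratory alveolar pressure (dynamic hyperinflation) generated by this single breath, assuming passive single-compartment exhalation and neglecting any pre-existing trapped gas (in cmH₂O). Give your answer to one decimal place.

2.0

Flow: 47 L/min ÷ 60 = 0.7833 L/s.
R = (PIP − Pplat)/V̇ = (10 − 6) / 0.7833 = 4.0/0.7833 = 5.107 cmH2O·s/L.
C = Vt/(Pplat − PEEP) = 505.0 / (6 − 1) = 505.0/5.0 = 101.0 mL/cmH2O.
τ = R × C = 5.107 × 0.101 L/cmH2O = 0.5158 s.
Fraction remaining = e^(−Te/τ) = e^(−0.48/0.5158) = 0.3943; trapped volume = 505.0 × 0.3943 = 199.12 mL.
Additional alveolar pressure from trapping ≈ V_trapped / C = 199.12 / 101.0 = 1.971 cmH2O.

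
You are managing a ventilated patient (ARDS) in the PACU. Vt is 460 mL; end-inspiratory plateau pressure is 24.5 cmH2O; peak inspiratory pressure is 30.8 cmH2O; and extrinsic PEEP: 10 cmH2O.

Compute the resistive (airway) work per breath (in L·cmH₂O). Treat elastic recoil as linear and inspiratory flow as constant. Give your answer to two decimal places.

2.90

With constant inspiratory flow the resistive pressure is constant at PIP − Pplat = 30.8 − 24.5 = 6.3 cmH2O, so resistive work = 6.3 × 0.460 = 2.898 L·cmH2O.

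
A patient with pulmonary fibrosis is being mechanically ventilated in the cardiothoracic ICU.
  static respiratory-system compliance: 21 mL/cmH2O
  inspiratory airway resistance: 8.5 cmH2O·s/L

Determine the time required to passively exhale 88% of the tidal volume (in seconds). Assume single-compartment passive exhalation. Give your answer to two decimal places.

τ = R × C = 8.5 × 21 mL/cmH2O = 8.5 × 0.021 L/cmH2O = 0.1785 s.
Exhaled fraction f = 1 − e^(−t/τ) → t = −τ·ln(1 − f) = −0.1785·ln(0.12) = 0.3785 s.

0.38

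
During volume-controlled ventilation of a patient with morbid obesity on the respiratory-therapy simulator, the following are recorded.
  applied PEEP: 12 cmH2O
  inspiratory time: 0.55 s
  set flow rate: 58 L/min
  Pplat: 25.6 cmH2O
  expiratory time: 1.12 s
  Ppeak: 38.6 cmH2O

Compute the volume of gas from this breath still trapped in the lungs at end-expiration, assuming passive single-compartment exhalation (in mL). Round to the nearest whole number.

63

Flow: 58 L/min ÷ 60 = 0.9667 L/s.
Vt = flow × Ti = 0.9667 L/s × 0.55 s × 1000 mL/L = 531.69 mL.
R = (PIP − Pplat)/V̇ = (38.6 − 25.6) / 0.9667 = 13.0/0.9667 = 13.448 cmH2O·s/L.
C = Vt/(Pplat − PEEP) = 531.69 / (25.6 − 12) = 531.69/13.6 = 39.095 mL/cmH2O.
τ = R × C = 13.448 × 0.0391 L/cmH2O = 0.5258 s.
Fraction remaining = e^(−Te/τ) = e^(−1.12/0.5258) = 0.1188.
Trapped volume = 531.69 × 0.1188 = 63.165 mL.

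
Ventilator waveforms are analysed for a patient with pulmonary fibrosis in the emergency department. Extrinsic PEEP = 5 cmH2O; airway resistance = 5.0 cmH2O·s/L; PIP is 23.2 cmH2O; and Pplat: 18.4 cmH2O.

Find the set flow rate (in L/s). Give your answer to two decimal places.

flow = (PIP − Pplat) / Raw = 4.8 / 5.0 = 0.96 L/s.

0.96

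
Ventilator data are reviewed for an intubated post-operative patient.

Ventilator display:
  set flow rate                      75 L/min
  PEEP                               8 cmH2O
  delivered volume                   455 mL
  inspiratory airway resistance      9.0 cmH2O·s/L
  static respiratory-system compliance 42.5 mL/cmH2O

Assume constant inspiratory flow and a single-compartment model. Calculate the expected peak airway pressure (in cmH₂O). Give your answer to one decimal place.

Flow: 75 L/min ÷ 60 = 1.25 L/s.
Equation of motion (constant flow): PIP = Vt/C + R·V̇ + PEEP.
PIP = 455/42.5 + 9.0×1.25 + 8 = 10.706 + 11.25 + 8 = 29.956 cmH2O.

30.0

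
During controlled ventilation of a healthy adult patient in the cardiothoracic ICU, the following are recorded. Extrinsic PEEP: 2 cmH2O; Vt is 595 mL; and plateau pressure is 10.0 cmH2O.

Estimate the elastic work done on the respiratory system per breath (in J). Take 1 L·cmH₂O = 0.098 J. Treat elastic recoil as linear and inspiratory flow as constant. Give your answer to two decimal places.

0.23

Elastic work ≈ ½ × (Pplat − PEEP) × Vt = 0.5 × (10.0 − 2) × 0.595 L = 0.5 × 8.0 × 0.595 = 2.38 L·cmH2O.
× 0.098 J/(L·cmH2O) → 0.2332 J.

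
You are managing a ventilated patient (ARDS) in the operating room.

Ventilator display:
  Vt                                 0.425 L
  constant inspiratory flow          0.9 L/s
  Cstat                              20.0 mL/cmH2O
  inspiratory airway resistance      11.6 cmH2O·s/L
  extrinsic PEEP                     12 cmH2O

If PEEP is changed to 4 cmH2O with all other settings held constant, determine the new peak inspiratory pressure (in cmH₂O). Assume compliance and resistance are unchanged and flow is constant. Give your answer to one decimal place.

35.7

PIP = Vt/C + R·V̇ + PEEP (constant-flow equation of motion).
Only the baseline term changes: ΔPIP = ΔPEEP = 4 − 12 = -8.0 cmH2O.
Original PIP = 425/20.0 + 11.6×0.9 + 12 = 43.69 cmH2O; new PIP = 43.69 + (-8.0) = 35.69 cmH2O.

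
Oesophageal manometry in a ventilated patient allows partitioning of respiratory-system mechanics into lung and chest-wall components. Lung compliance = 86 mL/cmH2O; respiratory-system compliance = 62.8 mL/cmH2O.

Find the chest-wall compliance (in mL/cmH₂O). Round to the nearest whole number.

1/Ccw = 1/Crs − 1/CL.
1/Ccw = 1/62.8 − 1/86 = 0.004296.
Ccw = 232.77 mL/cmH2O.

233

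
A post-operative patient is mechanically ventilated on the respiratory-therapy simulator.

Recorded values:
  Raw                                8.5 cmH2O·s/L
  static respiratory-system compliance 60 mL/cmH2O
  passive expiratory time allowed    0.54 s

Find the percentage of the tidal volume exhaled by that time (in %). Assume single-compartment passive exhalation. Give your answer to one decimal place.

τ = R × C = 8.5 × 60 mL/cmH2O = 8.5 × 0.060 L/cmH2O = 0.51 s.
Passive exhalation: V(t)/V₀ = e^(−t/τ) = e^(−0.54/0.51) = 0.3469.
Fraction exhaled = 1 − 0.3469 = 0.6531 → 65.31%.

65.3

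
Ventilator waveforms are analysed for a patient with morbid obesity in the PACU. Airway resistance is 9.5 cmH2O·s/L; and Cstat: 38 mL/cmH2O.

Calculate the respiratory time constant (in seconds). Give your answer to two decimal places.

τ = R × C = 9.5 × 38 mL/cmH2O = 9.5 × 0.038 L/cmH2O = 0.361 s.

0.36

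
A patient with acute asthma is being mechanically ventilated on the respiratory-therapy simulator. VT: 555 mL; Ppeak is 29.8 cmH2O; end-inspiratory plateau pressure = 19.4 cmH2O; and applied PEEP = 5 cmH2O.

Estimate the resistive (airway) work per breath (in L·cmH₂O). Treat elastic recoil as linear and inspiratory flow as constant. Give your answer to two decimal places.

With constant inspiratory flow the resistive pressure is constant at PIP − Pplat = 29.8 − 19.4 = 10.4 cmH2O, so resistive work = 10.4 × 0.555 = 5.772 L·cmH2O.

5.77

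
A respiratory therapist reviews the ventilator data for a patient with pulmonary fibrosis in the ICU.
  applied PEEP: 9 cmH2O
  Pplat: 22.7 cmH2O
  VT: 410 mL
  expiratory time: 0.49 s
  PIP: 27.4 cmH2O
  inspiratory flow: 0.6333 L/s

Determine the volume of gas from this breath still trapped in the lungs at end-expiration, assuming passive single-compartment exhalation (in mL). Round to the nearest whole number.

R = (PIP − Pplat)/V̇ = (27.4 − 22.7) / 0.6333 = 4.7/0.6333 = 7.421 cmH2O·s/L.
C = Vt/(Pplat − PEEP) = 410.0 / (22.7 − 9) = 410.0/13.7 = 29.927 mL/cmH2O.
τ = R × C = 7.421 × 0.02993 L/cmH2O = 0.2221 s.
Fraction remaining = e^(−Te/τ) = e^(−0.49/0.2221) = 0.1101.
Trapped volume = 410.0 × 0.1101 = 45.141 mL.

45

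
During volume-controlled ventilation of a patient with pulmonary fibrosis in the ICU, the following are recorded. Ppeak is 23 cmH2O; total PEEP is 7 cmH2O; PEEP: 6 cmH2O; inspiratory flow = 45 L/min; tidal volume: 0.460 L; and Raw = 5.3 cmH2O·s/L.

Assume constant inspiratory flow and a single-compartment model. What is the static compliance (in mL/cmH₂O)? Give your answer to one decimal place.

38.3

Flow: 45 L/min ÷ 60 = 0.75 L/s.
Total PEEP = 7 cmH2O (set 6 + intrinsic 1); this is the baseline alveolar pressure.
Equation of motion (constant flow): PIP = Vt/C + R·V̇ + PEEP.
Vt/C = PIP − R·V̇ − PEEP = 23 − 5.3×0.75 − 7 = 23 − 3.975 − 7 = 12.025 cmH2O.
C = Vt / 12.025 = 460 / 12.025 = 38.254 mL/cmH2O.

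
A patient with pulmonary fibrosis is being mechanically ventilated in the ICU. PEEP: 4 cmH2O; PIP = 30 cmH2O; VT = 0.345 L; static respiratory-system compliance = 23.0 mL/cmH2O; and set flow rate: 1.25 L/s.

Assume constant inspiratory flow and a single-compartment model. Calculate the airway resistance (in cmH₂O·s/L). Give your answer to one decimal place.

8.8

Equation of motion (constant flow): PIP = Vt/C + R·V̇ + PEEP.
R·V̇ = PIP − Vt/C − PEEP = 30 − 345/23.0 − 4 = 30 − 15.0 − 4 = 11.0 cmH2O.
R = 11.0 / 1.25 = 8.8 cmH2O·s/L.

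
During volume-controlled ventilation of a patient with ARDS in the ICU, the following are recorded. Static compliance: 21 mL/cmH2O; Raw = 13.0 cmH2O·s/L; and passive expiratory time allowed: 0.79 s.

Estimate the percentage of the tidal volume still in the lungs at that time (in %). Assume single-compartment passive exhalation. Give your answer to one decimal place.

5.5

τ = R × C = 13.0 × 21 mL/cmH2O = 13.0 × 0.021 L/cmH2O = 0.273 s.
Passive exhalation: V(t)/V₀ = e^(−t/τ) = e^(−0.79/0.273) = 0.05537.
Fraction remaining = 0.05537 → 5.537%.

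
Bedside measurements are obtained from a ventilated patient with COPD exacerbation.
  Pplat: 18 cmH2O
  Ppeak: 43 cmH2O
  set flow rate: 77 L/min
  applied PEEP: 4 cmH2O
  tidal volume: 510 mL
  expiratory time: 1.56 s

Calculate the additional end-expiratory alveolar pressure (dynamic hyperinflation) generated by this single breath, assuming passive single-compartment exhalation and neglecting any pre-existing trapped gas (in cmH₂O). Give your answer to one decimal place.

Flow: 77 L/min ÷ 60 = 1.2833 L/s.
R = (PIP − Pplat)/V̇ = (43 − 18) / 1.2833 = 25.0/1.2833 = 19.481 cmH2O·s/L.
C = Vt/(Pplat − PEEP) = 510.0 / (18 − 4) = 510.0/14.0 = 36.429 mL/cmH2O.
τ = R × C = 19.481 × 0.03643 L/cmH2O = 0.7097 s.
Fraction remaining = e^(−Te/τ) = e^(−1.56/0.7097) = 0.111; trapped volume = 510.0 × 0.111 = 56.61 mL.
Additional alveolar pressure from trapping ≈ V_trapped / C = 56.61 / 36.429 = 1.554 cmH2O.

1.6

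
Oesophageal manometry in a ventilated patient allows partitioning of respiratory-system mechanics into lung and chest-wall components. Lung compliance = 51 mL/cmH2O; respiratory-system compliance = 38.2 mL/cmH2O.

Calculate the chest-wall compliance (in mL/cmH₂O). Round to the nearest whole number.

1/Ccw = 1/Crs − 1/CL.
1/Ccw = 1/38.2 − 1/51 = 0.00657.
Ccw = 152.21 mL/cmH2O.

152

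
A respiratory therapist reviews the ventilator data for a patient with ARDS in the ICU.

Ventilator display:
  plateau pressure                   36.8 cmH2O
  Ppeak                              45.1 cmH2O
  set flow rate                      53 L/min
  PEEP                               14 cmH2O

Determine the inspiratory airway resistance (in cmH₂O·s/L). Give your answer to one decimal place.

9.4

Flow: 53 L/min ÷ 60 = 0.8833 L/s.
Raw = (PIP − Pplat) / flow = (45.1 − 36.8) / 0.8833 = 8.3 / 0.8833 = 9.397 cmH2O·s/L.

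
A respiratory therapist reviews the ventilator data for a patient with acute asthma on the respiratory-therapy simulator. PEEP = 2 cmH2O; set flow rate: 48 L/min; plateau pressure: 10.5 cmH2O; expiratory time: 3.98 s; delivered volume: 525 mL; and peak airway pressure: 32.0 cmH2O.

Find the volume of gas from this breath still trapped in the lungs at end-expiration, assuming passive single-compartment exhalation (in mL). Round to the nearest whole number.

Flow: 48 L/min ÷ 60 = 0.8 L/s.
R = (PIP − Pplat)/V̇ = (32.0 − 10.5) / 0.8 = 21.5/0.8 = 26.875 cmH2O·s/L.
C = Vt/(Pplat − PEEP) = 525.0 / (10.5 − 2) = 525.0/8.5 = 61.765 mL/cmH2O.
τ = R × C = 26.875 × 0.06177 L/cmH2O = 1.66 s.
Fraction remaining = e^(−Te/τ) = e^(−3.98/1.66) = 0.09094.
Trapped volume = 525.0 × 0.09094 = 47.744 mL.

48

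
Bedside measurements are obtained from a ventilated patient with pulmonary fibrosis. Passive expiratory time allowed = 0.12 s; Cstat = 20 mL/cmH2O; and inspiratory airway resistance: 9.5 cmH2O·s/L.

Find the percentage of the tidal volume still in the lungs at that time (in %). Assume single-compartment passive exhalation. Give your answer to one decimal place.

τ = R × C = 9.5 × 20 mL/cmH2O = 9.5 × 0.020 L/cmH2O = 0.19 s.
Passive exhalation: V(t)/V₀ = e^(−t/τ) = e^(−0.12/0.19) = 0.5318.
Fraction remaining = 0.5318 → 53.18%.

53.2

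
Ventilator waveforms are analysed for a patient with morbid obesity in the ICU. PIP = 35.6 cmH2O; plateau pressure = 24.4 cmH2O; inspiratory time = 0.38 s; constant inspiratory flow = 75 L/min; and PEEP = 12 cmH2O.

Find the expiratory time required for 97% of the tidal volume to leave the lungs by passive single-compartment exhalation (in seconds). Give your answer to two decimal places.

1.20

Flow: 75 L/min ÷ 60 = 1.25 L/s.
Vt = flow × Ti = 1.25 L/s × 0.38 s × 1000 mL/L = 475.0 mL.
R = (PIP − Pplat)/V̇ = (35.6 − 24.4) / 1.25 = 11.2/1.25 = 8.96 cmH2O·s/L.
C = Vt/(Pplat − PEEP) = 475.0 / (24.4 − 12) = 475.0/12.4 = 38.306 mL/cmH2O.
τ = R × C = 8.96 × 0.03831 L/cmH2O = 0.3433 s.
t = −τ·ln(1 − 0.97) = −0.3433·ln(0.03) = 1.204 s.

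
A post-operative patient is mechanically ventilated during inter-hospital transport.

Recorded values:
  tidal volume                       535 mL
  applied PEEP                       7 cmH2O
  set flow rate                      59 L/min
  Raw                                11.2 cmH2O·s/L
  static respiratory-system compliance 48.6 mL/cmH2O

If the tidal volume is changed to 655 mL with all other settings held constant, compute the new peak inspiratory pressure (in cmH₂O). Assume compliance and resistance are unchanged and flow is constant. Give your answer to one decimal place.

31.5

Flow: 59 L/min ÷ 60 = 0.9833 L/s.
PIP = Vt/C + R·V̇ + PEEP (constant-flow equation of motion).
Only the elastic term changes: ΔPIP = ΔVt / C = (655 − 535) / 48.6 = 2.469 cmH2O.
Original PIP = 535/48.6 + 11.2×0.9833 + 7 = 29.021 cmH2O; new PIP = 29.021 + (2.469) = 31.49 cmH2O.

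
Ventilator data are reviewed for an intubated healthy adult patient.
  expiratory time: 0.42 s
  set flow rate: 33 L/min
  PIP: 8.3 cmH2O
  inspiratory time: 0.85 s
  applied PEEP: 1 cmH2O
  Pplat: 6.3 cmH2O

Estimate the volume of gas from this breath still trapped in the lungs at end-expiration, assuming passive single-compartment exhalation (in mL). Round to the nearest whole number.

126

Flow: 33 L/min ÷ 60 = 0.55 L/s.
Vt = flow × Ti = 0.55 L/s × 0.85 s × 1000 mL/L = 467.5 mL.
R = (PIP − Pplat)/V̇ = (8.3 − 6.3) / 0.55 = 2.0/0.55 = 3.636 cmH2O·s/L.
C = Vt/(Pplat − PEEP) = 467.5 / (6.3 − 1) = 467.5/5.3 = 88.208 mL/cmH2O.
τ = R × C = 3.636 × 0.08821 L/cmH2O = 0.3207 s.
Fraction remaining = e^(−Te/τ) = e^(−0.42/0.3207) = 0.2699.
Trapped volume = 467.5 × 0.2699 = 126.18 mL.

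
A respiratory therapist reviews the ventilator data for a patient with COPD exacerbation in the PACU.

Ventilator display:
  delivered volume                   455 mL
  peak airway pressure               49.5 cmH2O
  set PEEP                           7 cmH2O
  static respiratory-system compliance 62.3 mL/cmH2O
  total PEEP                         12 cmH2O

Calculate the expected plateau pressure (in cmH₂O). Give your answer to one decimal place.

19.3

End-expiratory occlusion gives total PEEP = 12 cmH2O (intrinsic PEEP = 12 − 7 = 5). Use total PEEP for the elastic gradient.
Pplat = PEEPtotal + Vt / Cstat = 12 + 455 / 62.3 = 12 + 7.303 = 19.303 cmH2O.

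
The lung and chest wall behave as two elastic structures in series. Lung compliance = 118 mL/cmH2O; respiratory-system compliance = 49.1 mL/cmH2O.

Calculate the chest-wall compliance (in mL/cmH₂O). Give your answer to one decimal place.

1/Ccw = 1/Crs − 1/CL.
1/Ccw = 1/49.1 − 1/118 = 0.01189.
Ccw = 84.104 mL/cmH2O.

84.1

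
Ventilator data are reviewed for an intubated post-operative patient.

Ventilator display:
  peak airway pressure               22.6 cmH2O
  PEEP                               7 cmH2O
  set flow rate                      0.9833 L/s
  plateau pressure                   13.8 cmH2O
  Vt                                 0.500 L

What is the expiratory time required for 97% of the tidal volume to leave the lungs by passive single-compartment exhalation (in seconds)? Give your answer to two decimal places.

2.31

R = (PIP − Pplat)/V̇ = (22.6 − 13.8) / 0.9833 = 8.8/0.9833 = 8.949 cmH2O·s/L.
C = Vt/(Pplat − PEEP) = 500.0 / (13.8 − 7) = 500.0/6.8 = 73.529 mL/cmH2O.
τ = R × C = 8.949 × 0.07353 L/cmH2O = 0.658 s.
t = −τ·ln(1 − 0.97) = −0.658·ln(0.03) = 2.307 s.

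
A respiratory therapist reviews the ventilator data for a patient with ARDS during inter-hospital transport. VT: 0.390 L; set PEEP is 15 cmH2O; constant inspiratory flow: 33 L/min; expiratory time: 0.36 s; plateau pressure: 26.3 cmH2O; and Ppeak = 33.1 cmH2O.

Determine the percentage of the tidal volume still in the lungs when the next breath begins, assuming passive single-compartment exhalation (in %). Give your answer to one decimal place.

Flow: 33 L/min ÷ 60 = 0.55 L/s.
R = (PIP − Pplat)/V̇ = (33.1 − 26.3) / 0.55 = 6.8/0.55 = 12.364 cmH2O·s/L.
C = Vt/(Pplat − PEEP) = 390.0 / (26.3 − 15) = 390.0/11.3 = 34.513 mL/cmH2O.
τ = R × C = 12.364 × 0.03451 L/cmH2O = 0.4267 s.
Fraction remaining at end-expiration = e^(−Te/τ) = e^(−0.36/0.4267) = 0.4301 → 43.01%.

43.0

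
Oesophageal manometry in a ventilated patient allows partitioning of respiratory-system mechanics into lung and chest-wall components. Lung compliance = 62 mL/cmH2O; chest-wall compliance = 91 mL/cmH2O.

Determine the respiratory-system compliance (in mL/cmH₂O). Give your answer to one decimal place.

Lung and chest wall are elastances in series: 1/Crs = 1/CL + 1/Ccw.
1/Crs = 1/62 + 1/91 = 0.02712.
Crs = 36.873 mL/cmH2O.

36.9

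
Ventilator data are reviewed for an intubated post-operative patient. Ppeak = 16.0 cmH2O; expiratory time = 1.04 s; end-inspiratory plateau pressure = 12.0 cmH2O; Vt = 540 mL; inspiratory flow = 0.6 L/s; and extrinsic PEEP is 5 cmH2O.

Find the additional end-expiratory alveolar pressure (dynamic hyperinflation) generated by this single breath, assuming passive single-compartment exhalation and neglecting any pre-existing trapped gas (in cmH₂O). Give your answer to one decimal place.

R = (PIP − Pplat)/V̇ = (16.0 − 12.0) / 0.6 = 4.0/0.6 = 6.667 cmH2O·s/L.
C = Vt/(Pplat − PEEP) = 540.0 / (12.0 − 5) = 540.0/7.0 = 77.143 mL/cmH2O.
τ = R × C = 6.667 × 0.07714 L/cmH2O = 0.5143 s.
Fraction remaining = e^(−Te/τ) = e^(−1.04/0.5143) = 0.1324; trapped volume = 540.0 × 0.1324 = 71.496 mL.
Additional alveolar pressure from trapping ≈ V_trapped / C = 71.496 / 77.143 = 0.9268 cmH2O.

0.9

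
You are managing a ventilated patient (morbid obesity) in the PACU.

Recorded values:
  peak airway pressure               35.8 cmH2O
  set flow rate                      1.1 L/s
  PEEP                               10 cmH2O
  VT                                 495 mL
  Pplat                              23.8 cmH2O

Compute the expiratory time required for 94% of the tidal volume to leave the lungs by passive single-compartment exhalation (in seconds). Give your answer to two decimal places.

1.10

R = (PIP − Pplat)/V̇ = (35.8 − 23.8) / 1.1 = 12.0/1.1 = 10.909 cmH2O·s/L.
C = Vt/(Pplat − PEEP) = 495.0 / (23.8 − 10) = 495.0/13.8 = 35.87 mL/cmH2O.
τ = R × C = 10.909 × 0.03587 L/cmH2O = 0.3913 s.
t = −τ·ln(1 − 0.94) = −0.3913·ln(0.06) = 1.101 s.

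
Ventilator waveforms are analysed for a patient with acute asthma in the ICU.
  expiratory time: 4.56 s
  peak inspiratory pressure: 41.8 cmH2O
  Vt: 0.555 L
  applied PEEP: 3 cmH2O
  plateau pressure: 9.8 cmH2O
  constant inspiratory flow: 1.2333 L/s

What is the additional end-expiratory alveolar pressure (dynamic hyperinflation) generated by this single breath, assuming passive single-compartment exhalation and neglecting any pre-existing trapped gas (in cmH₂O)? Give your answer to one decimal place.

R = (PIP − Pplat)/V̇ = (41.8 − 9.8) / 1.2333 = 32.0/1.2333 = 25.947 cmH2O·s/L.
C = Vt/(Pplat − PEEP) = 555.0 / (9.8 − 3) = 555.0/6.8 = 81.618 mL/cmH2O.
τ = R × C = 25.947 × 0.08162 L/cmH2O = 2.118 s.
Fraction remaining = e^(−Te/τ) = e^(−4.56/2.118) = 0.1161; trapped volume = 555.0 × 0.1161 = 64.436 mL.
Additional alveolar pressure from trapping ≈ V_trapped / C = 64.436 / 81.618 = 0.7895 cmH2O.

0.8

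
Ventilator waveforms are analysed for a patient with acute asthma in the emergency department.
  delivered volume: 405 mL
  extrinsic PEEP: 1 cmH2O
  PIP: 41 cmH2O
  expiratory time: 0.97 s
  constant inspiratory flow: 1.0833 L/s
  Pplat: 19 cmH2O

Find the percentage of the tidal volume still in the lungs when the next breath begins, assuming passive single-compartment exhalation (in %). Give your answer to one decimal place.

R = (PIP − Pplat)/V̇ = (41 − 19) / 1.0833 = 22.0/1.0833 = 20.308 cmH2O·s/L.
C = Vt/(Pplat − PEEP) = 405.0 / (19 − 1) = 405.0/18.0 = 22.5 mL/cmH2O.
τ = R × C = 20.308 × 0.0225 L/cmH2O = 0.4569 s.
Fraction remaining at end-expiration = e^(−Te/τ) = e^(−0.97/0.4569) = 0.1197 → 11.97%.

12.0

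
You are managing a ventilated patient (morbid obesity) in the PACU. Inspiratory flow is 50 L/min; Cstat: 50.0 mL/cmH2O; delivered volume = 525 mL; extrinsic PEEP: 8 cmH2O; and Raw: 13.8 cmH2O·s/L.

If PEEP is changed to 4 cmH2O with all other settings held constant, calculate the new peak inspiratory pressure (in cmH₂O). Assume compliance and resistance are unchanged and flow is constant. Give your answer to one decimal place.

26.0

Flow: 50 L/min ÷ 60 = 0.8333 L/s.
PIP = Vt/C + R·V̇ + PEEP (constant-flow equation of motion).
Only the baseline term changes: ΔPIP = ΔPEEP = 4 − 8 = -4.0 cmH2O.
Original PIP = 525/50.0 + 13.8×0.8333 + 8 = 30.0 cmH2O; new PIP = 30.0 + (-4.0) = 26.0 cmH2O.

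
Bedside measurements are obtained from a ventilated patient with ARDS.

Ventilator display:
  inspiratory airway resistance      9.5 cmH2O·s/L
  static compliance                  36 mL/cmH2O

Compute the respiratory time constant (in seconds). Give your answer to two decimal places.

τ = R × C = 9.5 × 36 mL/cmH2O = 9.5 × 0.036 L/cmH2O = 0.342 s.

0.34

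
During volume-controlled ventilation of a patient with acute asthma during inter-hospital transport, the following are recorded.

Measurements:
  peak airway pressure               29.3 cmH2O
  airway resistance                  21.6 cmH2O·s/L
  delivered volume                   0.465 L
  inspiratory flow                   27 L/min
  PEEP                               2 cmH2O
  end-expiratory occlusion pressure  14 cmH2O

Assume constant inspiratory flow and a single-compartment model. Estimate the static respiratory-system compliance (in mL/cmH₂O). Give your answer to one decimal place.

83.3

Flow: 27 L/min ÷ 60 = 0.45 L/s.
Total PEEP = 14 cmH2O (set 2 + intrinsic 12); this is the baseline alveolar pressure.
Equation of motion (constant flow): PIP = Vt/C + R·V̇ + PEEP.
Vt/C = PIP − R·V̇ − PEEP = 29.3 − 21.6×0.45 − 14 = 29.3 − 9.72 − 14 = 5.58 cmH2O.
C = Vt / 5.58 = 465 / 5.58 = 83.333 mL/cmH2O.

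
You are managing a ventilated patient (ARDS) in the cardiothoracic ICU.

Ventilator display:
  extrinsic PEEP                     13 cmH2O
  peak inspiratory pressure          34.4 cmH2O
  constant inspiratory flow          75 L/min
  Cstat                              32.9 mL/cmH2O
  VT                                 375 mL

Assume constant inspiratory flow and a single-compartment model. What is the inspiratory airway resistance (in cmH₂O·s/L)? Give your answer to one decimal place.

8.0

Flow: 75 L/min ÷ 60 = 1.25 L/s.
Equation of motion (constant flow): PIP = Vt/C + R·V̇ + PEEP.
R·V̇ = PIP − Vt/C − PEEP = 34.4 − 375/32.9 − 13 = 34.4 − 11.398 − 13 = 10.002 cmH2O.
R = 10.002 / 1.25 = 8.002 cmH2O·s/L.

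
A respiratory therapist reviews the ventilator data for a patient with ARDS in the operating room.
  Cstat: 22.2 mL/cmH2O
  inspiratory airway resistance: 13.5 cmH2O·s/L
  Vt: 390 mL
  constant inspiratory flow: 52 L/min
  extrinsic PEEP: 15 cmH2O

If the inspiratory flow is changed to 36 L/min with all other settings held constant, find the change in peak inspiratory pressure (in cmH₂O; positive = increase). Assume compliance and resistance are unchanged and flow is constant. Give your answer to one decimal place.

Flow: 52 L/min ÷ 60 = 0.8667 L/s.
New flow: 36 L/min ÷ 60 = 0.6 L/s.
PIP = Vt/C + R·V̇ + PEEP (constant-flow equation of motion).
Only the resistive term changes: ΔPIP = R × ΔV̇ = 13.5 × (0.6 − 0.8667) = 13.5 × -0.2667 = -3.6 cmH2O.

-3.6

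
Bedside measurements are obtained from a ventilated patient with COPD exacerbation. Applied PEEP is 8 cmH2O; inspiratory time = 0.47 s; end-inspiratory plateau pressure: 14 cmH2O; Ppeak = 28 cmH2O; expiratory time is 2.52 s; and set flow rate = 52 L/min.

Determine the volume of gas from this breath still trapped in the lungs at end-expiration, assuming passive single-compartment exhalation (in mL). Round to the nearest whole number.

Flow: 52 L/min ÷ 60 = 0.8667 L/s.
Vt = flow × Ti = 0.8667 L/s × 0.47 s × 1000 mL/L = 407.35 mL.
R = (PIP − Pplat)/V̇ = (28 − 14) / 0.8667 = 14.0/0.8667 = 16.153 cmH2O·s/L.
C = Vt/(Pplat − PEEP) = 407.35 / (14 − 8) = 407.35/6.0 = 67.892 mL/cmH2O.
τ = R × C = 16.153 × 0.06789 L/cmH2O = 1.097 s.
Fraction remaining = e^(−Te/τ) = e^(−2.52/1.097) = 0.1005.
Trapped volume = 407.35 × 0.1005 = 40.939 mL.

41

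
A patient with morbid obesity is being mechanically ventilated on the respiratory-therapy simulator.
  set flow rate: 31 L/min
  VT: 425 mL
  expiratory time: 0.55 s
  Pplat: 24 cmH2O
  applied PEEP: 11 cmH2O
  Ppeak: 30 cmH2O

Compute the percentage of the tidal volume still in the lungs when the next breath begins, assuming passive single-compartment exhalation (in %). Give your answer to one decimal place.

23.5

Flow: 31 L/min ÷ 60 = 0.5167 L/s.
R = (PIP − Pplat)/V̇ = (30 − 24) / 0.5167 = 6.0/0.5167 = 11.612 cmH2O·s/L.
C = Vt/(Pplat − PEEP) = 425.0 / (24 − 11) = 425.0/13.0 = 32.692 mL/cmH2O.
τ = R × C = 11.612 × 0.03269 L/cmH2O = 0.3796 s.
Fraction remaining at end-expiration = e^(−Te/τ) = e^(−0.55/0.3796) = 0.2348 → 23.48%.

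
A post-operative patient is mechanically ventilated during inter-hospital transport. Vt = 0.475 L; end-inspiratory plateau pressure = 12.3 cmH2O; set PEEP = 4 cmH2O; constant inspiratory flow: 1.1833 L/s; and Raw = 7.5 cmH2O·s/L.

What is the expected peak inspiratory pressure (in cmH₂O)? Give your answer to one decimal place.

PIP = Pplat + Raw × flow = 12.3 + 7.5 × 1.1833 = 12.3 + 8.875 = 21.175 cmH2O.

21.2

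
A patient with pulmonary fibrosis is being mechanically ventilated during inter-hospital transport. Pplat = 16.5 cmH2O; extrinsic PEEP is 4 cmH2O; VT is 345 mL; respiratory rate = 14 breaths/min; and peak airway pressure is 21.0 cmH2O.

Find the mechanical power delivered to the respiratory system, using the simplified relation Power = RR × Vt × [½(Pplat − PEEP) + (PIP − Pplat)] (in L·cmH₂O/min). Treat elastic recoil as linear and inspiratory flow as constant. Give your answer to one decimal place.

51.9

Per-breath work = Vt × [½(Pplat−PEEP) + (PIP−Pplat)] = 0.345 × [0.5×12.5 + 4.5] = 0.345 × 10.75 = 3.709 L·cmH2O.
Power = 14 × 3.709 = 51.926 L·cmH2O/min.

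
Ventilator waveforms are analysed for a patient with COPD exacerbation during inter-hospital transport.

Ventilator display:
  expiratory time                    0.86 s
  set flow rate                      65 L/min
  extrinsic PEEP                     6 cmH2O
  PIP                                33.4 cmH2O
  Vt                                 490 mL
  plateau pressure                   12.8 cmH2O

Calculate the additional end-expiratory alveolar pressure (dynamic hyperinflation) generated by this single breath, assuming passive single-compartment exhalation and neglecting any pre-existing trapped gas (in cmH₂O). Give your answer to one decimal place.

3.6

Flow: 65 L/min ÷ 60 = 1.0833 L/s.
R = (PIP − Pplat)/V̇ = (33.4 − 12.8) / 1.0833 = 20.6/1.0833 = 19.016 cmH2O·s/L.
C = Vt/(Pplat − PEEP) = 490.0 / (12.8 − 6) = 490.0/6.8 = 72.059 mL/cmH2O.
τ = R × C = 19.016 × 0.07206 L/cmH2O = 1.37 s.
Fraction remaining = e^(−Te/τ) = e^(−0.86/1.37) = 0.5338; trapped volume = 490.0 × 0.5338 = 261.56 mL.
Additional alveolar pressure from trapping ≈ V_trapped / C = 261.56 / 72.059 = 3.63 cmH2O.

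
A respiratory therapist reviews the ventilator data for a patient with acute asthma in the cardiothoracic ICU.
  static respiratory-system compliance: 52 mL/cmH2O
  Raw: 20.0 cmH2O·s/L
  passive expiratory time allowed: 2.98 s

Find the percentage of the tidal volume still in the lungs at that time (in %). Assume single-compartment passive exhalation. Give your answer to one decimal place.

τ = R × C = 20.0 × 52 mL/cmH2O = 20.0 × 0.052 L/cmH2O = 1.04 s.
Passive exhalation: V(t)/V₀ = e^(−t/τ) = e^(−2.98/1.04) = 0.05696.
Fraction remaining = 0.05696 → 5.696%.

5.7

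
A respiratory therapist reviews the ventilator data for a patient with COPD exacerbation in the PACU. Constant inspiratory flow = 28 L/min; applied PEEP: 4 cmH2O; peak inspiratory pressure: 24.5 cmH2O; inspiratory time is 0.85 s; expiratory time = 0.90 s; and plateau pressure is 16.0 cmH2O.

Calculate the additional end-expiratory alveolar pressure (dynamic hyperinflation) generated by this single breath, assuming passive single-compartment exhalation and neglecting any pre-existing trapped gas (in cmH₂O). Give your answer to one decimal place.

2.7

Flow: 28 L/min ÷ 60 = 0.4667 L/s.
Vt = flow × Ti = 0.4667 L/s × 0.85 s × 1000 mL/L = 396.7 mL.
R = (PIP − Pplat)/V̇ = (24.5 − 16.0) / 0.4667 = 8.5/0.4667 = 18.213 cmH2O·s/L.
C = Vt/(Pplat − PEEP) = 396.7 / (16.0 − 4) = 396.7/12.0 = 33.058 mL/cmH2O.
τ = R × C = 18.213 × 0.03306 L/cmH2O = 0.6021 s.
Fraction remaining = e^(−Te/τ) = e^(−0.90/0.6021) = 0.2243; trapped volume = 396.7 × 0.2243 = 88.98 mL.
Additional alveolar pressure from trapping ≈ V_trapped / C = 88.98 / 33.058 = 2.692 cmH2O.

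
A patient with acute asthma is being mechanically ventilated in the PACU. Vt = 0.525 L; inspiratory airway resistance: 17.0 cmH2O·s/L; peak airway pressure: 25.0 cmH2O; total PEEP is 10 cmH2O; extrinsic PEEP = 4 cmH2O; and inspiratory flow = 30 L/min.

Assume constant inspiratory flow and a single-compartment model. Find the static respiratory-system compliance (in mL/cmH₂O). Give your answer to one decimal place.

Flow: 30 L/min ÷ 60 = 0.5 L/s.
Total PEEP = 10 cmH2O (set 4 + intrinsic 6); this is the baseline alveolar pressure.
Equation of motion (constant flow): PIP = Vt/C + R·V̇ + PEEP.
Vt/C = PIP − R·V̇ − PEEP = 25.0 − 17.0×0.5 − 10 = 25.0 − 8.5 − 10 = 6.5 cmH2O.
C = Vt / 6.5 = 525 / 6.5 = 80.769 mL/cmH2O.

80.8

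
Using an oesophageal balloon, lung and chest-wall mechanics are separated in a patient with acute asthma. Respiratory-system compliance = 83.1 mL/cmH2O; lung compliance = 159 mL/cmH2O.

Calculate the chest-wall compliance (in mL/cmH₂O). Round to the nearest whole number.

1/Ccw = 1/Crs − 1/CL.
1/Ccw = 1/83.1 − 1/159 = 0.005744.
Ccw = 174.09 mL/cmH2O.

174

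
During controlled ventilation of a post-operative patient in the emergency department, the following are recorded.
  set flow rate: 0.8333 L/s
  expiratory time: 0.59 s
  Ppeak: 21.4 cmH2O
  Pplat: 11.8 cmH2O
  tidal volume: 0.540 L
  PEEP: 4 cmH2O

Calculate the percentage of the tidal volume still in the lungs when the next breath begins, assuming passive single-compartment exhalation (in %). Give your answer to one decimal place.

R = (PIP − Pplat)/V̇ = (21.4 − 11.8) / 0.8333 = 9.6/0.8333 = 11.52 cmH2O·s/L.
C = Vt/(Pplat − PEEP) = 540.0 / (11.8 − 4) = 540.0/7.8 = 69.231 mL/cmH2O.
τ = R × C = 11.52 × 0.06923 L/cmH2O = 0.7975 s.
Fraction remaining at end-expiration = e^(−Te/τ) = e^(−0.59/0.7975) = 0.4772 → 47.72%.

47.7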